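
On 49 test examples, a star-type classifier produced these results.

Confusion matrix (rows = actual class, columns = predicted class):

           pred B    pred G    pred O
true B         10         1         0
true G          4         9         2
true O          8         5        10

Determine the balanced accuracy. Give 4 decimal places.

0.6480

Balanced accuracy = mean of per-class recall.
  B: recall = 10/11 = 0.90909
  G: recall = 9/15 = 0.60000
  O: recall = 10/23 = 0.43478
Mean = (0.90909 + 0.60000 + 0.43478) / 3 = 0.6480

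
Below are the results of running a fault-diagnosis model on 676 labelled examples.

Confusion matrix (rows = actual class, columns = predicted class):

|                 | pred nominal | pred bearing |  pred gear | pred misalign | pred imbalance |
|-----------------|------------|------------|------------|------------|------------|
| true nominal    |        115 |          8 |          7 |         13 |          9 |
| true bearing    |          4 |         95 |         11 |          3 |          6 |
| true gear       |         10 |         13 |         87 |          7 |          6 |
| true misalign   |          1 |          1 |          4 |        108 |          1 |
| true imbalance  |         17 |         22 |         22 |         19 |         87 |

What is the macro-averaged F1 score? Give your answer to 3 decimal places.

0.727

Per-class F1 score (2·TP/(2·TP+FP+FN)):
  nominal: TP=115, FP=4+10+1+17=32, FN=8+7+13+9=37 → 230/299 = 0.7692
  bearing: TP=95, FP=8+13+1+22=44, FN=4+11+3+6=24 → 190/258 = 0.7364
  gear: TP=87, FP=7+11+4+22=44, FN=10+13+7+6=36 → 174/254 = 0.6850
  misalign: TP=108, FP=13+3+7+19=42, FN=1+1+4+1=7 → 216/265 = 0.8151
  imbalance: TP=87, FP=9+6+6+1=22, FN=17+22+22+19=80 → 174/276 = 0.6304
Macro-F1 score = mean = (0.7692 + 0.7364 + 0.6850 + 0.8151 + 0.6304) / 5 = 0.727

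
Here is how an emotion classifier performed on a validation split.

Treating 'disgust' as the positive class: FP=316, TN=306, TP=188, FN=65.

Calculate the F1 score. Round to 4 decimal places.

Precision = TP/(TP+FP) = 188/504 = 0.3730
Recall = TP/(TP+FN) = 188/253 = 0.7431
F1 = 2·TP/(2·TP+FP+FN) = 376/757 = 0.4967

0.4967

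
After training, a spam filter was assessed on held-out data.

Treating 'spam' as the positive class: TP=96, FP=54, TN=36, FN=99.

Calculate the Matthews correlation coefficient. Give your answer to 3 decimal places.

MCC = (TP·TN − FP·FN) / √((TP+FP)(TP+FN)(TN+FP)(TN+FN))
Numerator = 96·36 − 54·99 = -1890
Denominator = √(150·195·90·135) = √355387500 = 18851.7241
MCC = -1890 / 18851.7241 = -0.100

-0.100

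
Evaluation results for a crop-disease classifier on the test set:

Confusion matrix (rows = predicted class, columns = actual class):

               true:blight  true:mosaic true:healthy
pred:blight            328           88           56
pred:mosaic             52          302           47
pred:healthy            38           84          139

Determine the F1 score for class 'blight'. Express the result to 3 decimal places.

0.737

One-vs-rest for 'blight': TP = diagonal; FP = other classes predicted 'blight'; FN = 'blight' predicted as other.
F1 score = 2·TP/(2·TP+FP+FN).
blight: TP=328, FP=88+56=144, FN=52+38=90 → 656/890 = 0.7371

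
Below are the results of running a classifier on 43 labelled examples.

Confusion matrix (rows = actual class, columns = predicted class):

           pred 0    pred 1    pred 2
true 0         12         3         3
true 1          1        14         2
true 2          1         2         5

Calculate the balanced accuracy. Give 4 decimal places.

0.7051

Balanced accuracy = mean of per-class recall.
  0: recall = 12/18 = 0.66667
  1: recall = 14/17 = 0.82353
  2: recall = 5/8 = 0.62500
Mean = (0.66667 + 0.82353 + 0.62500) / 3 = 0.7051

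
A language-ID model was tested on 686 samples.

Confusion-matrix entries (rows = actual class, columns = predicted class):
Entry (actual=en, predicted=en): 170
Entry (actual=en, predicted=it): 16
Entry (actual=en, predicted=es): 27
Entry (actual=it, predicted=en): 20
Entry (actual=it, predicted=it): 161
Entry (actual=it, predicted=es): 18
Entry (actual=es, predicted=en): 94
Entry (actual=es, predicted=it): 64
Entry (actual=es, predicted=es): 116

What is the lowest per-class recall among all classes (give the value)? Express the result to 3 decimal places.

0.423

Per-class recall (TP/(TP+FN)):
  en: TP=170, FN=16+27=43 → 170/213 = 0.7981
  it: TP=161, FN=20+18=38 → 161/199 = 0.8090
  es: TP=116, FN=94+64=158 → 116/274 = 0.4234
Lowest is class 'es' with recall = 0.423.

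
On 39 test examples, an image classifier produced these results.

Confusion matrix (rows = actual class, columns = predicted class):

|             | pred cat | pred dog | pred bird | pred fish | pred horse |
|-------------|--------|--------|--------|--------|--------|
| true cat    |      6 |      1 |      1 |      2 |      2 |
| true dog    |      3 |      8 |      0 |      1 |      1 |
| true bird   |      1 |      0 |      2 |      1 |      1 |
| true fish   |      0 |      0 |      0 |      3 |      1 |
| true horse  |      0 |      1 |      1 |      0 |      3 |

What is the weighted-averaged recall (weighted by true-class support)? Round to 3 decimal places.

Per-class recall (TP/(TP+FN)):
  cat: TP=6, FN=1+1+2+2=6 → 6/12 = 0.5000
  dog: TP=8, FN=3+0+1+1=5 → 8/13 = 0.6154
  bird: TP=2, FN=1+0+1+1=3 → 2/5 = 0.4000
  fish: TP=3, FN=0+0+0+1=1 → 3/4 = 0.7500
  horse: TP=3, FN=0+1+1+0=2 → 3/5 = 0.6000
Weighted-recall = Σ (supportᵢ/N)·recallᵢ with N=39: (12/39)·0.5000 + (13/39)·0.6154 + (5/39)·0.4000 + (4/39)·0.7500 + (5/39)·0.6000 = 0.564

0.564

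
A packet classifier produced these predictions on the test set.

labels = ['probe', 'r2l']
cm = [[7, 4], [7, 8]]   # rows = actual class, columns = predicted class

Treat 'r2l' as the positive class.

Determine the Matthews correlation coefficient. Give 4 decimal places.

0.1682

MCC = (TP·TN − FP·FN) / √((TP+FP)(TP+FN)(TN+FP)(TN+FN))
Numerator = 8·7 − 4·7 = 28
Denominator = √(12·15·11·14) = √27720 = 166.4932
MCC = 28 / 166.4932 = 0.1682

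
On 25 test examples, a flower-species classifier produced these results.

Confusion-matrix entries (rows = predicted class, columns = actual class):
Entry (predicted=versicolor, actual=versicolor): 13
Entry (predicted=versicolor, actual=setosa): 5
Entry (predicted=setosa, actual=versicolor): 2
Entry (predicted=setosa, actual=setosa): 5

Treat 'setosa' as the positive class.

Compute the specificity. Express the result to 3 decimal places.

0.867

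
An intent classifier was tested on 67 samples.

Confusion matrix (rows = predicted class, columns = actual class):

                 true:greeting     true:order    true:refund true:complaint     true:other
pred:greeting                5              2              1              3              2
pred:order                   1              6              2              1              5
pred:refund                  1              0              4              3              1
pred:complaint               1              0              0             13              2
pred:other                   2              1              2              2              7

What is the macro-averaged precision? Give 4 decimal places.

0.5083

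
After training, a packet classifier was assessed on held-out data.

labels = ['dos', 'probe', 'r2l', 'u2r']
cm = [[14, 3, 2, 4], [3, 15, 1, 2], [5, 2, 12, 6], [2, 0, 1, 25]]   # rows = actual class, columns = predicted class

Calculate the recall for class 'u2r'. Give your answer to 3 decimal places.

0.893

Take TP from the diagonal, FP from the rest of the 'u2r' prediction marginal, FN from the rest of the 'u2r' actual marginal.
recall = TP/(TP+FN).
u2r: TP=25, FN=2+0+1=3 → 25/28 = 0.8929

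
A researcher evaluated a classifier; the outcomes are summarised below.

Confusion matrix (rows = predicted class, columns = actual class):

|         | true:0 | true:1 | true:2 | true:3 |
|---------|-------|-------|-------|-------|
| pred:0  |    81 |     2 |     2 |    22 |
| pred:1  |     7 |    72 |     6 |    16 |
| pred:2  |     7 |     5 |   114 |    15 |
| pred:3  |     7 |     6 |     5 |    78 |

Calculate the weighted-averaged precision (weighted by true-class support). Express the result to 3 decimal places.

0.780

Per-class precision (TP/(TP+FP)):
  0: TP=81, FP=2+2+22=26 → 81/107 = 0.7570
  1: TP=72, FP=7+6+16=29 → 72/101 = 0.7129
  2: TP=114, FP=7+5+15=27 → 114/141 = 0.8085
  3: TP=78, FP=7+6+5=18 → 78/96 = 0.8125
Weighted-precision = Σ (supportᵢ/N)·precisionᵢ with N=445: (102/445)·0.7570 + (85/445)·0.7129 + (127/445)·0.8085 + (131/445)·0.8125 = 0.780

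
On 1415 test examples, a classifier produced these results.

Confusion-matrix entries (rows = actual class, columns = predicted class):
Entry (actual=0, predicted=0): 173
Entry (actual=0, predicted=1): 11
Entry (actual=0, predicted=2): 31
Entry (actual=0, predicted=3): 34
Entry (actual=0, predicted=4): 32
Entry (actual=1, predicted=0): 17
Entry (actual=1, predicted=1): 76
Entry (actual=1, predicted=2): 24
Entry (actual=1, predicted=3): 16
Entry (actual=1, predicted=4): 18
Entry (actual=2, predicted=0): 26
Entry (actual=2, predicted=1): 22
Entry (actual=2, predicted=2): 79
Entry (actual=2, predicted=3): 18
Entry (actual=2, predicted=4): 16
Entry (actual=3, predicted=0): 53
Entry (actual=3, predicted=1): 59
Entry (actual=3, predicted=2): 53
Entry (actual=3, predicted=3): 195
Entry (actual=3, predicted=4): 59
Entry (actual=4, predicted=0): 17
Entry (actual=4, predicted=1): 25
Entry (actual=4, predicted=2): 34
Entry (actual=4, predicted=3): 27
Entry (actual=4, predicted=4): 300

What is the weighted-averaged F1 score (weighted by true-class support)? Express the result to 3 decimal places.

0.585

Per-class F1 score (2·TP/(2·TP+FP+FN)):
  0: TP=173, FP=17+26+53+17=113, FN=11+31+34+32=108 → 346/567 = 0.6102
  1: TP=76, FP=11+22+59+25=117, FN=17+24+16+18=75 → 152/344 = 0.4419
  2: TP=79, FP=31+24+53+34=142, FN=26+22+18+16=82 → 158/382 = 0.4136
  3: TP=195, FP=34+16+18+27=95, FN=53+59+53+59=224 → 390/709 = 0.5501
  4: TP=300, FP=32+18+16+59=125, FN=17+25+34+27=103 → 600/828 = 0.7246
Weighted-F1 score = Σ (supportᵢ/N)·F1 scoreᵢ with N=1415: (281/1415)·0.6102 + (151/1415)·0.4419 + (161/1415)·0.4136 + (419/1415)·0.5501 + (403/1415)·0.7246 = 0.585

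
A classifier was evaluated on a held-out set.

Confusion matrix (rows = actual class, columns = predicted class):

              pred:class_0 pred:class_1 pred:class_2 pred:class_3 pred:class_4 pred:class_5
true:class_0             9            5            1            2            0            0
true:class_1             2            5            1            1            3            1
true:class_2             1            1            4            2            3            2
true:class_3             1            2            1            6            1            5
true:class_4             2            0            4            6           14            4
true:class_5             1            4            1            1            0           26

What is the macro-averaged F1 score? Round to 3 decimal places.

0.472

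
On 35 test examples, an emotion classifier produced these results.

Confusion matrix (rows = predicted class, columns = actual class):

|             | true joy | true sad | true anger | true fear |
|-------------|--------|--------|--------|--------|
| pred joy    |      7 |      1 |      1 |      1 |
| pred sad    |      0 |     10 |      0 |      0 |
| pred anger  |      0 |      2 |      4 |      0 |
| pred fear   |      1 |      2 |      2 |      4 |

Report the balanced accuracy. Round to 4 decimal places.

0.7283

Balanced accuracy = mean of per-class recall.
  joy: recall = 7/8 = 0.87500
  sad: recall = 10/15 = 0.66667
  anger: recall = 4/7 = 0.57143
  fear: recall = 4/5 = 0.80000
Mean = (0.87500 + 0.66667 + 0.57143 + 0.80000) / 4 = 0.7283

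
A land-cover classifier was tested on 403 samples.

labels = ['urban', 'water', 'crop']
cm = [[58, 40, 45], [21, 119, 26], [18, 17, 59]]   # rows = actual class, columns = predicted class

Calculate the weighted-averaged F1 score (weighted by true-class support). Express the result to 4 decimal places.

0.5810

Per-class F1 score (2·TP/(2·TP+FP+FN)):
  urban: TP=58, FP=21+18=39, FN=40+45=85 → 116/240 = 0.48333
  water: TP=119, FP=40+17=57, FN=21+26=47 → 238/342 = 0.69591
  crop: TP=59, FP=45+26=71, FN=18+17=35 → 118/224 = 0.52679
Weighted-F1 score = Σ (supportᵢ/N)·F1 scoreᵢ with N=403: (143/403)·0.48333 + (166/403)·0.69591 + (94/403)·0.52679 = 0.5810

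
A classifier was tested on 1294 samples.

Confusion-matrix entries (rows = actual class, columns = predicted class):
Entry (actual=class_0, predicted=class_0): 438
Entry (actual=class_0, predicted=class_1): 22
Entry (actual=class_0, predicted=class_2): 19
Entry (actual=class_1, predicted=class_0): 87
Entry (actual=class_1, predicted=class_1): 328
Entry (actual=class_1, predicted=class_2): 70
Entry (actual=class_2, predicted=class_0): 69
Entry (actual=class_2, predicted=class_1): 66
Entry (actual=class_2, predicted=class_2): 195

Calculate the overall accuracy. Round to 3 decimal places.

Accuracy = trace / total = (438+328+195=961) / 1294 = 961/1294 = 0.743

0.743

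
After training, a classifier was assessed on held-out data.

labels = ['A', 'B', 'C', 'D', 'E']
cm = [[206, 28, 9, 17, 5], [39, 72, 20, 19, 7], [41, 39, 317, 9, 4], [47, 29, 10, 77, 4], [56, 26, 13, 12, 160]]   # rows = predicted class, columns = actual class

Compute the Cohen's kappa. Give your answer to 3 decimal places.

0.560

Observed agreement pₒ = trace/N = 832/1266 = 0.6572
Expected agreement pₑ = Σ (rowᵢ·colᵢ)/N² = (389·265 + 194·157 + 369·410 + 134·167 + 180·267)/1266² = 0.2217
κ = (pₒ − pₑ)/(1 − pₑ) = (0.6572 − 0.2217)/(1 − 0.2217) = 0.560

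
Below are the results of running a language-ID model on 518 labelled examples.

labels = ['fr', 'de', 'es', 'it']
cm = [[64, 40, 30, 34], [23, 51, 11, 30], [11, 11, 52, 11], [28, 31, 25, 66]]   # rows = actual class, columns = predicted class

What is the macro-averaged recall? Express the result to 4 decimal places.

0.4690

Per-class recall (TP/(TP+FN)):
  fr: TP=64, FN=40+30+34=104 → 64/168 = 0.38095
  de: TP=51, FN=23+11+30=64 → 51/115 = 0.44348
  es: TP=52, FN=11+11+11=33 → 52/85 = 0.61176
  it: TP=66, FN=28+31+25=84 → 66/150 = 0.44000
Macro-recall = mean = (0.38095 + 0.44348 + 0.61176 + 0.44000) / 4 = 0.4690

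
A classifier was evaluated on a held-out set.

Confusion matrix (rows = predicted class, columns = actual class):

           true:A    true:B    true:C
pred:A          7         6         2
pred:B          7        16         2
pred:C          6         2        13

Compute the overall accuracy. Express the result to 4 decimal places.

0.5902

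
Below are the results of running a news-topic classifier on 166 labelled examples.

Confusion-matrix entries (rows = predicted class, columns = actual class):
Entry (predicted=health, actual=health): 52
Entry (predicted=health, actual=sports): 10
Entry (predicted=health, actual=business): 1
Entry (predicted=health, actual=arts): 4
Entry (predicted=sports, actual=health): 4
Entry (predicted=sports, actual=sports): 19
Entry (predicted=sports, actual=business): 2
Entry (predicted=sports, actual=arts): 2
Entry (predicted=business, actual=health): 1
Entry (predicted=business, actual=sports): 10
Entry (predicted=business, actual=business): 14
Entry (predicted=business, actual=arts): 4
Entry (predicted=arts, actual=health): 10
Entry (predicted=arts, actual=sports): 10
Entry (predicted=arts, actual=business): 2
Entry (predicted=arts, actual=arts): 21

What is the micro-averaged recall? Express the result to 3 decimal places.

Micro-averaging pools counts across classes: ΣTP=106, ΣFP=60, ΣFN=60.
Micro-recall = TP/(TP+FN) on pooled counts = 0.639 (equals overall accuracy in single-label multiclass).

0.639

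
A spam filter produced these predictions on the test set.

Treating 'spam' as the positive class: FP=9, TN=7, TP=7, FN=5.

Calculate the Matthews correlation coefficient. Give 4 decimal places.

0.0208

MCC = (TP·TN − FP·FN) / √((TP+FP)(TP+FN)(TN+FP)(TN+FN))
Numerator = 7·7 − 9·5 = 4
Denominator = √(16·12·16·12) = √36864 = 192.0000
MCC = 4 / 192.0000 = 0.0208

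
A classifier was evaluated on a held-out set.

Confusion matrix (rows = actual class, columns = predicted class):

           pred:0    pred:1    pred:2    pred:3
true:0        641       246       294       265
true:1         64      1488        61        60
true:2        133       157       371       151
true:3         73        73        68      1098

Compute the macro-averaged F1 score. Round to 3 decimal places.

0.646

Per-class F1 score (2·TP/(2·TP+FP+FN)):
  0: TP=641, FP=64+133+73=270, FN=246+294+265=805 → 1282/2357 = 0.5439
  1: TP=1488, FP=246+157+73=476, FN=64+61+60=185 → 2976/3637 = 0.8183
  2: TP=371, FP=294+61+68=423, FN=133+157+151=441 → 742/1606 = 0.4620
  3: TP=1098, FP=265+60+151=476, FN=73+73+68=214 → 2196/2886 = 0.7609
Macro-F1 score = mean = (0.5439 + 0.8183 + 0.4620 + 0.7609) / 4 = 0.646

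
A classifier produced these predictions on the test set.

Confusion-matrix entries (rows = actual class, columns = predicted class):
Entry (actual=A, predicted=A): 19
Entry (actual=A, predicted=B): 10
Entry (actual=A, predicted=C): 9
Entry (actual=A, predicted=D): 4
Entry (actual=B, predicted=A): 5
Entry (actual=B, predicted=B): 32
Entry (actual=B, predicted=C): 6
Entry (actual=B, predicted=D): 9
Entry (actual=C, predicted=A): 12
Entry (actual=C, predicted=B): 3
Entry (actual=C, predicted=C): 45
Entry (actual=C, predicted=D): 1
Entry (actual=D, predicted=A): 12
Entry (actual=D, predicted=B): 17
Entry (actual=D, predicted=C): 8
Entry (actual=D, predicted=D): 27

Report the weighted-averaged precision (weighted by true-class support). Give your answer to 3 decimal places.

0.575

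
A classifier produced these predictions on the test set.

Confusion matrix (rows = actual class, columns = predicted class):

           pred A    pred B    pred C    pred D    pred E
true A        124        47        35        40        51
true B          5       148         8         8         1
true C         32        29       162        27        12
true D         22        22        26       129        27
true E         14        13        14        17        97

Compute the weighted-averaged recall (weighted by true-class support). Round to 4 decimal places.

Per-class recall (TP/(TP+FN)):
  A: TP=124, FN=47+35+40+51=173 → 124/297 = 0.41751
  B: TP=148, FN=5+8+8+1=22 → 148/170 = 0.87059
  C: TP=162, FN=32+29+27+12=100 → 162/262 = 0.61832
  D: TP=129, FN=22+22+26+27=97 → 129/226 = 0.57080
  E: TP=97, FN=14+13+14+17=58 → 97/155 = 0.62581
Weighted-recall = Σ (supportᵢ/N)·recallᵢ with N=1110: (297/1110)·0.41751 + (170/1110)·0.87059 + (262/1110)·0.61832 + (226/1110)·0.57080 + (155/1110)·0.62581 = 0.5946

0.5946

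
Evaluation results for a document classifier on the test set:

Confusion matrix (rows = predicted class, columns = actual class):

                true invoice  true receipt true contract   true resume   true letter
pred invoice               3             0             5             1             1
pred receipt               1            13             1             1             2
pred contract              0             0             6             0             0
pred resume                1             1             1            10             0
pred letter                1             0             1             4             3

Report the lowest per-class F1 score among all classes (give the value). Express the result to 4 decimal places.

Per-class F1 score (2·TP/(2·TP+FP+FN)):
  invoice: TP=3, FP=0+5+1+1=7, FN=1+0+1+1=3 → 6/16 = 0.37500
  receipt: TP=13, FP=1+1+1+2=5, FN=0+0+1+0=1 → 26/32 = 0.81250
  contract: TP=6, FP=0+0+0+0=0, FN=5+1+1+1=8 → 12/20 = 0.60000
  resume: TP=10, FP=1+1+1+0=3, FN=1+1+0+4=6 → 20/29 = 0.68966
  letter: TP=3, FP=1+0+1+4=6, FN=1+2+0+0=3 → 6/15 = 0.40000
Lowest is class 'invoice' with F1 score = 0.3750.

0.3750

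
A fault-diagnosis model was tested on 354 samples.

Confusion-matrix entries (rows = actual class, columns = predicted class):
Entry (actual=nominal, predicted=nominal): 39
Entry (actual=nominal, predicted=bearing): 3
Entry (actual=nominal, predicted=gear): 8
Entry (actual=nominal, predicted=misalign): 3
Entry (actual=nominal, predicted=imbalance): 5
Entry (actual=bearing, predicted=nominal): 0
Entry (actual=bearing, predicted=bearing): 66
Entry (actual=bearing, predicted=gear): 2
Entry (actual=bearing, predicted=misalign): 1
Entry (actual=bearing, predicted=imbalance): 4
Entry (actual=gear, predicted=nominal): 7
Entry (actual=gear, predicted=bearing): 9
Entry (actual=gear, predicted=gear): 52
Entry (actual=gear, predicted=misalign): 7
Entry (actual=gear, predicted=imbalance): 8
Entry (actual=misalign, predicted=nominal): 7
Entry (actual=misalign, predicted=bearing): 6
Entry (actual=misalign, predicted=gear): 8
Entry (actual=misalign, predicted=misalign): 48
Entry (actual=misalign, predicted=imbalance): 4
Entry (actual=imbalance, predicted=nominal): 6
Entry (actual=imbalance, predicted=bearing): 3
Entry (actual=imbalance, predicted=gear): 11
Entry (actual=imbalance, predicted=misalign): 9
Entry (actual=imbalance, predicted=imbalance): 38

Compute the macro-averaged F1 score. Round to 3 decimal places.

0.682

Per-class F1 score (2·TP/(2·TP+FP+FN)):
  nominal: TP=39, FP=0+7+7+6=20, FN=3+8+3+5=19 → 78/117 = 0.6667
  bearing: TP=66, FP=3+9+6+3=21, FN=0+2+1+4=7 → 132/160 = 0.8250
  gear: TP=52, FP=8+2+8+11=29, FN=7+9+7+8=31 → 104/164 = 0.6341
  misalign: TP=48, FP=3+1+7+9=20, FN=7+6+8+4=25 → 96/141 = 0.6809
  imbalance: TP=38, FP=5+4+8+4=21, FN=6+3+11+9=29 → 76/126 = 0.6032
Macro-F1 score = mean = (0.6667 + 0.8250 + 0.6341 + 0.6809 + 0.6032) / 5 = 0.682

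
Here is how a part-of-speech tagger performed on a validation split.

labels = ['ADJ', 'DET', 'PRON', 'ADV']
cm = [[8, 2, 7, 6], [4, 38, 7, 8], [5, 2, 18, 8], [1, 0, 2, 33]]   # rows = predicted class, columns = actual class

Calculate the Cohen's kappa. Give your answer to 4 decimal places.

0.5244

Observed agreement pₒ = trace/N = 97/149 = 0.65101
Expected agreement pₑ = Σ (rowᵢ·colᵢ)/N² = (18·23 + 42·57 + 34·33 + 55·36)/149² = 0.26620
κ = (pₒ − pₑ)/(1 − pₑ) = (0.65101 − 0.26620)/(1 − 0.26620) = 0.5244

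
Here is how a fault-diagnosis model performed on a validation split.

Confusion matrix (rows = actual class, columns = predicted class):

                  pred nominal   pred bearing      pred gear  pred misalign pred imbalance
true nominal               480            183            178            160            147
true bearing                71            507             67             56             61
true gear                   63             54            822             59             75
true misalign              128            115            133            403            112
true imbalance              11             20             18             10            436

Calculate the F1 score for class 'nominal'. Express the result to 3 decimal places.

0.505

Take TP from the diagonal, FP from the rest of the 'nominal' prediction marginal, FN from the rest of the 'nominal' actual marginal.
F1 score = 2·TP/(2·TP+FP+FN).
nominal: TP=480, FP=71+63+128+11=273, FN=183+178+160+147=668 → 960/1901 = 0.5050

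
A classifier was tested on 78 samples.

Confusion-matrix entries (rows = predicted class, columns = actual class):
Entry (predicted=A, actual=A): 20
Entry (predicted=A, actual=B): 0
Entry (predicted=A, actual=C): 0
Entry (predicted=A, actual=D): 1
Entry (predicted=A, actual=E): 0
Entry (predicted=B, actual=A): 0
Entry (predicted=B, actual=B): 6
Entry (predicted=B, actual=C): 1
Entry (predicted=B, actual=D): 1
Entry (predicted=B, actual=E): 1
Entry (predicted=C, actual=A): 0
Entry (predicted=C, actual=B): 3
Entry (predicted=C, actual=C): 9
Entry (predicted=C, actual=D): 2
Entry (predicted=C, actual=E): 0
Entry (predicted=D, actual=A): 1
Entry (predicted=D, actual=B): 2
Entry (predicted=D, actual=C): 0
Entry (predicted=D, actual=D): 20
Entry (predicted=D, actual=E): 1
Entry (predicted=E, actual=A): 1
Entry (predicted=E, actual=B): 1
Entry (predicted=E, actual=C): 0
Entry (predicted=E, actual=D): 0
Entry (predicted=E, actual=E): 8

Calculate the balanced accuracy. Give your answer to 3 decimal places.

Balanced accuracy = mean of per-class recall.
  A: recall = 20/22 = 0.9091
  B: recall = 6/12 = 0.5000
  C: recall = 9/10 = 0.9000
  D: recall = 20/24 = 0.8333
  E: recall = 8/10 = 0.8000
Mean = (0.9091 + 0.5000 + 0.9000 + 0.8333 + 0.8000) / 5 = 0.788

0.788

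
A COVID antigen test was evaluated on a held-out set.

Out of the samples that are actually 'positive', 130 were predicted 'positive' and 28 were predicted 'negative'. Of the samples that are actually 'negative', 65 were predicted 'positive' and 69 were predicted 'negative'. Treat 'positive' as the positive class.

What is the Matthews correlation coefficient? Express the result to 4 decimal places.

MCC = (TP·TN − FP·FN) / √((TP+FP)(TP+FN)(TN+FP)(TN+FN))
Numerator = 130·69 − 65·28 = 7150
Denominator = √(195·158·134·97) = √400468380 = 20011.7061
MCC = 7150 / 20011.7061 = 0.3573

0.3573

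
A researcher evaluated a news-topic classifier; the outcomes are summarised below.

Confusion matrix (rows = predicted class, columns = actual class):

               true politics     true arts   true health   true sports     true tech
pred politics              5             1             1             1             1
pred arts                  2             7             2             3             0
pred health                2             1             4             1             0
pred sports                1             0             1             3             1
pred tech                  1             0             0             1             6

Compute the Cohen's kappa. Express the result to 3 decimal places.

0.444

Observed agreement pₒ = trace/N = 25/45 = 0.5556
Expected agreement pₑ = Σ (rowᵢ·colᵢ)/N² = (11·9 + 9·14 + 8·8 + 9·6 + 8·8)/45² = 0.2010
κ = (pₒ − pₑ)/(1 − pₑ) = (0.5556 − 0.2010)/(1 − 0.2010) = 0.444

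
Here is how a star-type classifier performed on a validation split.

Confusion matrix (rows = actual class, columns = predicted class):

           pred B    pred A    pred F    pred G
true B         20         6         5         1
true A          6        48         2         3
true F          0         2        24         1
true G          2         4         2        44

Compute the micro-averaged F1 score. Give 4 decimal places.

Micro-averaging pools counts across classes: ΣTP=136, ΣFP=34, ΣFN=34.
Micro-F1 score = 2·TP/(2·TP+FP+FN) on pooled counts = 0.8000 (equals overall accuracy in single-label multiclass).

0.8000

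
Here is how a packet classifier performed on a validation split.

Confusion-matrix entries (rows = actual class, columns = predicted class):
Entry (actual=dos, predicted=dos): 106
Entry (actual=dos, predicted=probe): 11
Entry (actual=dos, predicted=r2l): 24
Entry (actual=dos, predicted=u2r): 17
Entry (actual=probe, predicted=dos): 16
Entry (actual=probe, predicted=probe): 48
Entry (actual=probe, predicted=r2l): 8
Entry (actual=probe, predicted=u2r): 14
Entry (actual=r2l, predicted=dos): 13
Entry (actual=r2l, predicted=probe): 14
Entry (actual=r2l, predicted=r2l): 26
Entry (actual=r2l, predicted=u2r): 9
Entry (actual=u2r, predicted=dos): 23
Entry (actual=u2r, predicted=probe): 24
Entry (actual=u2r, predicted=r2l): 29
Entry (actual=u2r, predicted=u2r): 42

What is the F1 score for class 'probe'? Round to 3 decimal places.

0.525

Take TP from the diagonal, FP from the rest of the 'probe' prediction marginal, FN from the rest of the 'probe' actual marginal.
F1 score = 2·TP/(2·TP+FP+FN).
probe: TP=48, FP=11+14+24=49, FN=16+8+14=38 → 96/183 = 0.5246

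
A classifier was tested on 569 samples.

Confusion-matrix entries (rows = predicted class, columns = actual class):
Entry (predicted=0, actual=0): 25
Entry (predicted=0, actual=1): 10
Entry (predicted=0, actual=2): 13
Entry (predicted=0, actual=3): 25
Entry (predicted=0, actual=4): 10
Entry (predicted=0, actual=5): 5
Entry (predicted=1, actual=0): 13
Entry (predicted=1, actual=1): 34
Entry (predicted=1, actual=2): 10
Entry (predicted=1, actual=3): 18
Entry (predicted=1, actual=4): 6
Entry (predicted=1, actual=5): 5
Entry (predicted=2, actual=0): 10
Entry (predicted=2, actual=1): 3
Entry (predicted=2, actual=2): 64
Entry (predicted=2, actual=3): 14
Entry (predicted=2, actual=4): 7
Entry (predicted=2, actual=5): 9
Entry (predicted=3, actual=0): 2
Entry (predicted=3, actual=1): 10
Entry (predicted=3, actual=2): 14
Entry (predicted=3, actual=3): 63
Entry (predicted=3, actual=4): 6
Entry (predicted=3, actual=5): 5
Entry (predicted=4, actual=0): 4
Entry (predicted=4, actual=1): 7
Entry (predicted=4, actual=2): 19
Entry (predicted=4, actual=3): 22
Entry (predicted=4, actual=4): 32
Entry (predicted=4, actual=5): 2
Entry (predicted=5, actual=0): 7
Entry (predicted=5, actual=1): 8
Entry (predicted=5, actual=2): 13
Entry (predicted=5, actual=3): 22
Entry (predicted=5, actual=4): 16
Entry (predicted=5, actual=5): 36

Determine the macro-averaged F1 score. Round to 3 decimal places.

0.435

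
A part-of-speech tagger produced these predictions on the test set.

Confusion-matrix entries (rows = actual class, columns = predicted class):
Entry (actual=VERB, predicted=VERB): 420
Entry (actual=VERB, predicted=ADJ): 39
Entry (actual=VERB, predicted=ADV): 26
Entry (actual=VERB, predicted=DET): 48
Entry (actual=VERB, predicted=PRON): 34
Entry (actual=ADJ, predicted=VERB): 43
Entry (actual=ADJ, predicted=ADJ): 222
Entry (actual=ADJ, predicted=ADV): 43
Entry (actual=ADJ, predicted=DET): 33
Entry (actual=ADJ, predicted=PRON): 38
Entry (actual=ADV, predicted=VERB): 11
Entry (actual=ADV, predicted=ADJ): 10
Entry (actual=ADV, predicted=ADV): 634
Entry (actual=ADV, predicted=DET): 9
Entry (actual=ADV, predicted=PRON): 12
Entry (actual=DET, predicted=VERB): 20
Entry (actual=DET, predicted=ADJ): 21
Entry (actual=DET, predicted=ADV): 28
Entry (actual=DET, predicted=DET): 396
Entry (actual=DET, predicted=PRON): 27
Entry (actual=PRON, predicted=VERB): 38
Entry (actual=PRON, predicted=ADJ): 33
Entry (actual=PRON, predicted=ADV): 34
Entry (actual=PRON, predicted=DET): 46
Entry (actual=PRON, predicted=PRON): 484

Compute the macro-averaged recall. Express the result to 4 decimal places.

0.7663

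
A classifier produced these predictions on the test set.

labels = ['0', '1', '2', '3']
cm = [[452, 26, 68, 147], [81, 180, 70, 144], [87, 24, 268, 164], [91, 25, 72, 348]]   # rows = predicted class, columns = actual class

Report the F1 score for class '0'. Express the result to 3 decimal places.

Take TP from the diagonal, FP from the rest of the '0' prediction marginal, FN from the rest of the '0' actual marginal.
F1 score = 2·TP/(2·TP+FP+FN).
0: TP=452, FP=26+68+147=241, FN=81+87+91=259 → 904/1404 = 0.6439

0.644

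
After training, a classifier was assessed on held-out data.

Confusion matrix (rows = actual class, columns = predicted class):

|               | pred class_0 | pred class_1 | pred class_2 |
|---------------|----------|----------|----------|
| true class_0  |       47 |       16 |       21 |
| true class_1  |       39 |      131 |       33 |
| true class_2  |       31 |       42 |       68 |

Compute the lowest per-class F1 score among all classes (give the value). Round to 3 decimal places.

Per-class F1 score (2·TP/(2·TP+FP+FN)):
  class_0: TP=47, FP=39+31=70, FN=16+21=37 → 94/201 = 0.4677
  class_1: TP=131, FP=16+42=58, FN=39+33=72 → 262/392 = 0.6684
  class_2: TP=68, FP=21+33=54, FN=31+42=73 → 136/263 = 0.5171
Lowest is class 'class_0' with F1 score = 0.468.

0.468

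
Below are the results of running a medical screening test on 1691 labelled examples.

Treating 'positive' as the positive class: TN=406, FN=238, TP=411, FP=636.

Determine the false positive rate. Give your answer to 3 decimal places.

FPR = FP/(FP+TN) = 636/(636+406) = 0.610

0.610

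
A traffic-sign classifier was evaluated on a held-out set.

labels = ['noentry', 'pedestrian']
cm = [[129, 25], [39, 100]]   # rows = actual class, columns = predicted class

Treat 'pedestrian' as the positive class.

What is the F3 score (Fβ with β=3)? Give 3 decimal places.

0.727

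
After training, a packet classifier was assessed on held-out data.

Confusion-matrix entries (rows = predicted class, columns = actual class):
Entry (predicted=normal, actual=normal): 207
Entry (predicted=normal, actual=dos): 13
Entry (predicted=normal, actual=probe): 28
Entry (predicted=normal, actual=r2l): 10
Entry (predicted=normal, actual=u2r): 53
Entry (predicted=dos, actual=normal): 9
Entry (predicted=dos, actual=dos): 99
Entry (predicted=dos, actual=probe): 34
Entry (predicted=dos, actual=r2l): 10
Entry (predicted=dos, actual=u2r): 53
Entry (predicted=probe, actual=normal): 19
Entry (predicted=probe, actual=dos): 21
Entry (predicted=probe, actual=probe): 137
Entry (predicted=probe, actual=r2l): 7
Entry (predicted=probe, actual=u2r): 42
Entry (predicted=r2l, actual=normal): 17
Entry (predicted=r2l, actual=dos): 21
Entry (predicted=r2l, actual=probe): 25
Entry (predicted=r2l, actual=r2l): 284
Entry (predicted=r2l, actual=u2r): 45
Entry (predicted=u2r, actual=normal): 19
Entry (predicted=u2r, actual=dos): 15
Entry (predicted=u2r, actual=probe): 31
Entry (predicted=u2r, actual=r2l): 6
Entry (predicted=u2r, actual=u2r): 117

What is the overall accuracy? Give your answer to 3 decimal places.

0.638

Accuracy = trace / total = (207+99+137+284+117=844) / 1322 = 844/1322 = 0.638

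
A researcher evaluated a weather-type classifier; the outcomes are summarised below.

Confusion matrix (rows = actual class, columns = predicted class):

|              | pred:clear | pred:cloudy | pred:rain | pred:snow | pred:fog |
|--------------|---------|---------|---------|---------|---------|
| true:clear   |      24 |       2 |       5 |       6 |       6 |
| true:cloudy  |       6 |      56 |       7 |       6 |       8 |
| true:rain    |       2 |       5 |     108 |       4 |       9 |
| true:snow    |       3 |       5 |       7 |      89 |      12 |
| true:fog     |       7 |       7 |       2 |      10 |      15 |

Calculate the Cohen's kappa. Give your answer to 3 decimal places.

Observed agreement pₒ = trace/N = 292/411 = 0.7105
Expected agreement pₑ = Σ (rowᵢ·colᵢ)/N² = (43·42 + 83·75 + 128·129 + 116·115 + 41·50)/411² = 0.2364
κ = (pₒ − pₑ)/(1 − pₑ) = (0.7105 − 0.2364)/(1 − 0.2364) = 0.621

0.621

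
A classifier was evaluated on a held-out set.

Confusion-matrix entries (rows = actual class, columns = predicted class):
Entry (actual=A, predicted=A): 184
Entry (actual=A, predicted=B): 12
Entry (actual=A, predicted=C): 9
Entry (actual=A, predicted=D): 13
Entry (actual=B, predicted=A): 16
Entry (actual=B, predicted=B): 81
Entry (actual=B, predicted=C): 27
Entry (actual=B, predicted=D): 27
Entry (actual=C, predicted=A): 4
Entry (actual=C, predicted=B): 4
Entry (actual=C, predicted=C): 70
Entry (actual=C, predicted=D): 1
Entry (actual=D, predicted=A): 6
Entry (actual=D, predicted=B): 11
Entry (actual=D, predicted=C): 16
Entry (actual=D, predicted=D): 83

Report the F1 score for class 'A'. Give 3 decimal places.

0.860

One-vs-rest for 'A': TP = diagonal; FP = other classes predicted 'A'; FN = 'A' predicted as other.
F1 score = 2·TP/(2·TP+FP+FN).
A: TP=184, FP=16+4+6=26, FN=12+9+13=34 → 368/428 = 0.8598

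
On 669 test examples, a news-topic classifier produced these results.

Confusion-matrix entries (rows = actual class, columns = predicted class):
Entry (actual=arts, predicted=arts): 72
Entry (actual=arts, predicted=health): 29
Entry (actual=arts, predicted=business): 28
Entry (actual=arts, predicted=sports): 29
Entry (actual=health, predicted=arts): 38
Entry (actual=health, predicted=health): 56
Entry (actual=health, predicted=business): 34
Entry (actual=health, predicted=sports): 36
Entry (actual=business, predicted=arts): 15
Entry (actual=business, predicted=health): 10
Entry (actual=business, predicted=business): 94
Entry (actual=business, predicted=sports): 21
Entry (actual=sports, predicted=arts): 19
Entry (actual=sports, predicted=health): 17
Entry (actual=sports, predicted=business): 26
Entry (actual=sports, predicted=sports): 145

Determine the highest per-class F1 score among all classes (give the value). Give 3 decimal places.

0.662

Per-class F1 score (2·TP/(2·TP+FP+FN)):
  arts: TP=72, FP=38+15+19=72, FN=29+28+29=86 → 144/302 = 0.4768
  health: TP=56, FP=29+10+17=56, FN=38+34+36=108 → 112/276 = 0.4058
  business: TP=94, FP=28+34+26=88, FN=15+10+21=46 → 188/322 = 0.5839
  sports: TP=145, FP=29+36+21=86, FN=19+17+26=62 → 290/438 = 0.6621
Highest is class 'sports' with F1 score = 0.662.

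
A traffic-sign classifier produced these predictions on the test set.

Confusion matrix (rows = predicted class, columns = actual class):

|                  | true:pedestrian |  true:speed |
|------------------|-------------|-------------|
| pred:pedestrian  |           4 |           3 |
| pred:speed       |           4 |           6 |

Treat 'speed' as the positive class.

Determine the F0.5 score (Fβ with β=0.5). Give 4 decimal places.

0.6122

Fβ = (1+β²)·TP / ((1+β²)·TP + β²·FN + FP), with β²=1/4
= 1.25·6 / (1.25·6 + 0.25·3 + 4) = 0.6122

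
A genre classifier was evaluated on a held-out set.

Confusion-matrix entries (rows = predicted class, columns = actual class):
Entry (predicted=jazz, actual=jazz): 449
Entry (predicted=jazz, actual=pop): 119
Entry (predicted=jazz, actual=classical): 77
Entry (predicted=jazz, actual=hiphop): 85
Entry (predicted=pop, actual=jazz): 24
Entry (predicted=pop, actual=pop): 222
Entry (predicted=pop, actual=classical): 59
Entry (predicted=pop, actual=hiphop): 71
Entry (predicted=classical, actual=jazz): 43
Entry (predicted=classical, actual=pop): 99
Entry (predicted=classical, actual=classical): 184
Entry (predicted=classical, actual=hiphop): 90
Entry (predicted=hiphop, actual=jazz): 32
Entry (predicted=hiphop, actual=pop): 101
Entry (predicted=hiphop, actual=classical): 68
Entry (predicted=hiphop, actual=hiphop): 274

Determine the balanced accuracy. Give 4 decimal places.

0.5577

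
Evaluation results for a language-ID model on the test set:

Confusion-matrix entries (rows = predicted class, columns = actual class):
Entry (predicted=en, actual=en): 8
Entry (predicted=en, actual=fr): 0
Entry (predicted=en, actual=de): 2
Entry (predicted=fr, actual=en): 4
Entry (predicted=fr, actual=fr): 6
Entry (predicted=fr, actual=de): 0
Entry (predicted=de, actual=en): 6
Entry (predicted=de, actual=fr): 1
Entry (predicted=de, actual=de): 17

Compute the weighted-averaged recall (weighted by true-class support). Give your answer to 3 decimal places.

Per-class recall (TP/(TP+FN)):
  en: TP=8, FN=4+6=10 → 8/18 = 0.4444
  fr: TP=6, FN=0+1=1 → 6/7 = 0.8571
  de: TP=17, FN=2+0=2 → 17/19 = 0.8947
Weighted-recall = Σ (supportᵢ/N)·recallᵢ with N=44: (18/44)·0.4444 + (7/44)·0.8571 + (19/44)·0.8947 = 0.705

0.705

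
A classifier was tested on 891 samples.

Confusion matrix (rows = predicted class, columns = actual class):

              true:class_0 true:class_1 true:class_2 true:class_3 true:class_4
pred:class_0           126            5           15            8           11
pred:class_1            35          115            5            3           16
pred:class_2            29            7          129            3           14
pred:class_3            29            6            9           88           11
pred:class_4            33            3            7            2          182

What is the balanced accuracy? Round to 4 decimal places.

0.7503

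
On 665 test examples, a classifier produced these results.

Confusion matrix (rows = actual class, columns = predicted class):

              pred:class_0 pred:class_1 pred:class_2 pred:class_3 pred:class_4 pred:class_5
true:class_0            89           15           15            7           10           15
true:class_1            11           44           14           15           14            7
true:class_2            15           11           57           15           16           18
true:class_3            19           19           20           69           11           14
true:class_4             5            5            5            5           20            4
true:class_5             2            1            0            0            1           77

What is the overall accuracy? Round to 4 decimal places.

Accuracy = trace / total = (89+44+57+69+20+77=356) / 665 = 356/665 = 0.5353

0.5353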